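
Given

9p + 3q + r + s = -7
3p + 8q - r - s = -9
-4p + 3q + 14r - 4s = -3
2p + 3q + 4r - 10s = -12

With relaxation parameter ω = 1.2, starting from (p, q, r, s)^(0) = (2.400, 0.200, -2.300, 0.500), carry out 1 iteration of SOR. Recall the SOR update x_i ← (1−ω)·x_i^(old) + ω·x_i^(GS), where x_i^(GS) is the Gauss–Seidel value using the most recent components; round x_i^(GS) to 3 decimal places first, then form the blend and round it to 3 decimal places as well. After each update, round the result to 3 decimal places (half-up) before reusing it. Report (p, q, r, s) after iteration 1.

Iteration 1:
  p: GS value = (-7 - (3)·0.200 - (1)·-2.300 - (1)·0.500) / (9) = -0.644;  p ← (1−ω)·2.400 + ω·-0.644 = -1.253
  q: GS value = (-9 - (3)·-1.253 - (-1)·-2.300 - (-1)·0.500) / (8) = -0.880;  q ← (1−ω)·0.200 + ω·-0.880 = -1.096
  r: GS value = (-3 - (-4)·-1.253 - (3)·-1.096 - (-4)·0.500) / (14) = -0.195;  r ← (1−ω)·-2.300 + ω·-0.195 = 0.226
  s: GS value = (-12 - (2)·-1.253 - (3)·-1.096 - (4)·0.226) / (-10) = 0.711;  s ← (1−ω)·0.500 + ω·0.711 = 0.753

(-1.253, -1.096, 0.226, 0.753)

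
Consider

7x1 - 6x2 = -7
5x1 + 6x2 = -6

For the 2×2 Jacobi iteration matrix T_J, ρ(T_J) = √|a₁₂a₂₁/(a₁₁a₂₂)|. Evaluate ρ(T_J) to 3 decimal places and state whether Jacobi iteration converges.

0.845

a₁₂a₂₁/(a₁₁a₂₂) = (-6)·(5) / ((7)·(6)) = -0.714286
ρ = √|-0.714286| = √0.714286 = 0.845
ρ < 1, so Jacobi converges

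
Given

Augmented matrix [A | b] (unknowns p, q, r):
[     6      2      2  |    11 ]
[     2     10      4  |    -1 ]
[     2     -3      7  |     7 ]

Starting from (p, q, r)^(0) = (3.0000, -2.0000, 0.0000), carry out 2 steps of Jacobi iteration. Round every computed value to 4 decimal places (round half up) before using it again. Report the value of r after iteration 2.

-0.0143

Iteration 1:
  p = (11 - (2)·-2.0000 - (2)·0.0000) / (6) = 2.5000
  q = (-1 - (2)·3.0000 - (4)·0.0000) / (10) = -0.7000
  r = (7 - (2)·3.0000 - (-3)·-2.0000) / (7) = -0.7143
Iteration 2:
  p = (11 - (2)·-0.7000 - (2)·-0.7143) / (6) = 2.3048
  q = (-1 - (2)·2.5000 - (4)·-0.7143) / (10) = -0.3143
  r = (7 - (2)·2.5000 - (-3)·-0.7000) / (7) = -0.0143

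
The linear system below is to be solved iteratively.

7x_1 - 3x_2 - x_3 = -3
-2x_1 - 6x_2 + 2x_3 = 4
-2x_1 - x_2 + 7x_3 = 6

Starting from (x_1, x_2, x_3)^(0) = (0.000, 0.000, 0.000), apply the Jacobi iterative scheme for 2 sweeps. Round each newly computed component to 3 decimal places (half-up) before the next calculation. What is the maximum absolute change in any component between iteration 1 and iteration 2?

0.429

Iteration 1:
  x_1 = (-3 - (-3)·0.000 - (-1)·0.000) / (7) = -0.429
  x_2 = (4 - (-2)·0.000 - (2)·0.000) / (-6) = -0.667
  x_3 = (6 - (-2)·0.000 - (-1)·0.000) / (7) = 0.857
Iteration 2:
  x_1 = (-3 - (-3)·-0.667 - (-1)·0.857) / (7) = -0.592
  x_2 = (4 - (-2)·-0.429 - (2)·0.857) / (-6) = -0.238
  x_3 = (6 - (-2)·-0.429 - (-1)·-0.667) / (7) = 0.639
Change: (-0.163, 0.429, -0.218) → max |·| = 0.429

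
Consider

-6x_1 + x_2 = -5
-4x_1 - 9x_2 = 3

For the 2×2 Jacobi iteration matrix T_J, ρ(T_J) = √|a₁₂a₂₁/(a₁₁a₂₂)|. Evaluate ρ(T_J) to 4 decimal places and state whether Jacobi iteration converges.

0.2722

a₁₂a₂₁/(a₁₁a₂₂) = (1)·(-4) / ((-6)·(-9)) = -0.074074
ρ = √|-0.074074| = √0.074074 = 0.2722
ρ < 1, so Jacobi converges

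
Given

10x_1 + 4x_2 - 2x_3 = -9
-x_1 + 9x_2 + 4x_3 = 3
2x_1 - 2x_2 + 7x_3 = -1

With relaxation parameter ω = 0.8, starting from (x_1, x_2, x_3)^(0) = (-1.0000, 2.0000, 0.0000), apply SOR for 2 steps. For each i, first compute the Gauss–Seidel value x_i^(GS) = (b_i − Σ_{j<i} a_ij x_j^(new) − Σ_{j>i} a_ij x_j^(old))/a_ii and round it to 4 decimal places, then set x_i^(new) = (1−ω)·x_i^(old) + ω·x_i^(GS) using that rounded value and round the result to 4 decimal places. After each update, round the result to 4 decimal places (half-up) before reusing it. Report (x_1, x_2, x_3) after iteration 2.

(-1.1429, 0.1416, 0.2519)

Iteration 1:
  x_1: GS value = (-9 - (4)·2.0000 - (-2)·0.0000) / (10) = -1.7000;  x_1 ← (1−ω)·-1.0000 + ω·-1.7000 = -1.5600
  x_2: GS value = (3 - (-1)·-1.5600 - (4)·0.0000) / (9) = 0.1600;  x_2 ← (1−ω)·2.0000 + ω·0.1600 = 0.5280
  x_3: GS value = (-1 - (2)·-1.5600 - (-2)·0.5280) / (7) = 0.4537;  x_3 ← (1−ω)·0.0000 + ω·0.4537 = 0.3630
Iteration 2:
  x_1: GS value = (-9 - (4)·0.5280 - (-2)·0.3630) / (10) = -1.0386;  x_1 ← (1−ω)·-1.5600 + ω·-1.0386 = -1.1429
  x_2: GS value = (3 - (-1)·-1.1429 - (4)·0.3630) / (9) = 0.0450;  x_2 ← (1−ω)·0.5280 + ω·0.0450 = 0.1416
  x_3: GS value = (-1 - (2)·-1.1429 - (-2)·0.1416) / (7) = 0.2241;  x_3 ← (1−ω)·0.3630 + ω·0.2241 = 0.2519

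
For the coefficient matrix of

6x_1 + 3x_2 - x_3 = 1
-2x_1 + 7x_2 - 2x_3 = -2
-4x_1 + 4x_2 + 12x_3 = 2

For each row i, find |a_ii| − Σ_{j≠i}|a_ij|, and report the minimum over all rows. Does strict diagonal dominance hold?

2

row 1: |6| − (3+1) = 2
row 2: |7| − (2+2) = 3
row 3: |12| − (4+4) = 4
minimum over rows = 2 → strictly diagonally dominant (convergence guaranteed)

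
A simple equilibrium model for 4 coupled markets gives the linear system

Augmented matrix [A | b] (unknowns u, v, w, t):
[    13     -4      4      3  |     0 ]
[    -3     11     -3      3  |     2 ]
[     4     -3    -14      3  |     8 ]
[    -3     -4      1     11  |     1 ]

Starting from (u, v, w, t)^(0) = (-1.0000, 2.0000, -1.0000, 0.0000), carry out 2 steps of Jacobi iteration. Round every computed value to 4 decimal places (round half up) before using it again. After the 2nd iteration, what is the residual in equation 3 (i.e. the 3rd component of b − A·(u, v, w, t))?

4.8911

Iteration 1:
  u = (0 - (-4)·2.0000 - (4)·-1.0000 - (3)·0.0000) / (13) = 0.9231
  v = (2 - (-3)·-1.0000 - (-3)·-1.0000 - (3)·0.0000) / (11) = -0.3636
  w = (8 - (4)·-1.0000 - (-3)·2.0000 - (3)·0.0000) / (-14) = -1.2857
  t = (1 - (-3)·-1.0000 - (-4)·2.0000 - (1)·-1.0000) / (11) = 0.6364
Iteration 2:
  u = (0 - (-4)·-0.3636 - (4)·-1.2857 - (3)·0.6364) / (13) = 0.1369
  v = (2 - (-3)·0.9231 - (-3)·-1.2857 - (3)·0.6364) / (11) = -0.0906
  w = (8 - (4)·0.9231 - (-3)·-0.3636 - (3)·0.6364) / (-14) = -0.0934
  t = (1 - (-3)·0.9231 - (-4)·-0.3636 - (1)·-1.2857) / (11) = 0.3273
Residual b − A·x = (-2.7504, 2.1452, 4.8911, -2.4586)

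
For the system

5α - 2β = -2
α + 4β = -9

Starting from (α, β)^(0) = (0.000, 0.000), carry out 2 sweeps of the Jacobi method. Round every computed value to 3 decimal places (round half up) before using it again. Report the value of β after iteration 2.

-2.150

Iteration 1:
  α = (-2 - (-2)·0.000) / (5) = -0.400
  β = (-9 - (1)·0.000) / (4) = -2.250
Iteration 2:
  α = (-2 - (-2)·-2.250) / (5) = -1.300
  β = (-9 - (1)·-0.400) / (4) = -2.150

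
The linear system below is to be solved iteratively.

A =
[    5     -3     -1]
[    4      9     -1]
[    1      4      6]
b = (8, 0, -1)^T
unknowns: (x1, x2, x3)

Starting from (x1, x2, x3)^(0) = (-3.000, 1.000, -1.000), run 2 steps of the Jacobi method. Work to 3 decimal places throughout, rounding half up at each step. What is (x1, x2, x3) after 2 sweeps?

(2.267, -0.926, -1.315)

Iteration 1:
  x1 = (8 - (-3)·1.000 - (-1)·-1.000) / (5) = 2.000
  x2 = (0 - (4)·-3.000 - (-1)·-1.000) / (9) = 1.222
  x3 = (-1 - (1)·-3.000 - (4)·1.000) / (6) = -0.333
Iteration 2:
  x1 = (8 - (-3)·1.222 - (-1)·-0.333) / (5) = 2.267
  x2 = (0 - (4)·2.000 - (-1)·-0.333) / (9) = -0.926
  x3 = (-1 - (1)·2.000 - (4)·1.222) / (6) = -1.315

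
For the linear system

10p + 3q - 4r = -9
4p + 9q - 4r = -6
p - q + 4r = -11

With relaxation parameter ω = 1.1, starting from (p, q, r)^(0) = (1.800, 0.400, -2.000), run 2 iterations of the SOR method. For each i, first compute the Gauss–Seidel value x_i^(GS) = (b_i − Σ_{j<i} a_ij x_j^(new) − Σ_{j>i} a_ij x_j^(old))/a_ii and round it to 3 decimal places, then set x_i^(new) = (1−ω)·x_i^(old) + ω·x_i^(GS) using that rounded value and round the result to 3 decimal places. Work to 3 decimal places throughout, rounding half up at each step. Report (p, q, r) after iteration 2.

Iteration 1:
  p: GS value = (-9 - (3)·0.400 - (-4)·-2.000) / (10) = -1.820;  p ← (1−ω)·1.800 + ω·-1.820 = -2.182
  q: GS value = (-6 - (4)·-2.182 - (-4)·-2.000) / (9) = -0.586;  q ← (1−ω)·0.400 + ω·-0.586 = -0.685
  r: GS value = (-11 - (1)·-2.182 - (-1)·-0.685) / (4) = -2.376;  r ← (1−ω)·-2.000 + ω·-2.376 = -2.414
Iteration 2:
  p: GS value = (-9 - (3)·-0.685 - (-4)·-2.414) / (10) = -1.660;  p ← (1−ω)·-2.182 + ω·-1.660 = -1.608
  q: GS value = (-6 - (4)·-1.608 - (-4)·-2.414) / (9) = -1.025;  q ← (1−ω)·-0.685 + ω·-1.025 = -1.059
  r: GS value = (-11 - (1)·-1.608 - (-1)·-1.059) / (4) = -2.613;  r ← (1−ω)·-2.414 + ω·-2.613 = -2.633

(-1.608, -1.059, -2.633)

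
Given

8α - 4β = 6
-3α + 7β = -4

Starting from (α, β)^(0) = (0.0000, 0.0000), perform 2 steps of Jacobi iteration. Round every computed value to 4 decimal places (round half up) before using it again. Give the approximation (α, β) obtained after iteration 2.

Iteration 1:
  α = (6 - (-4)·0.0000) / (8) = 0.7500
  β = (-4 - (-3)·0.0000) / (7) = -0.5714
Iteration 2:
  α = (6 - (-4)·-0.5714) / (8) = 0.4643
  β = (-4 - (-3)·0.7500) / (7) = -0.2500

(0.4643, -0.2500)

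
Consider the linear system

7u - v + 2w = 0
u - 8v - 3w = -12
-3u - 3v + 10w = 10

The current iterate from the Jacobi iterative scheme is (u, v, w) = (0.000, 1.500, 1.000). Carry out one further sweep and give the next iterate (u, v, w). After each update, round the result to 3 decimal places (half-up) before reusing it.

(-0.071, 1.125, 1.450)

One sweep:
  u = (0 - (-1)·1.500 - (2)·1.000) / (7) = -0.071
  v = (-12 - (1)·0.000 - (-3)·1.000) / (-8) = 1.125
  w = (10 - (-3)·0.000 - (-3)·1.500) / (10) = 1.450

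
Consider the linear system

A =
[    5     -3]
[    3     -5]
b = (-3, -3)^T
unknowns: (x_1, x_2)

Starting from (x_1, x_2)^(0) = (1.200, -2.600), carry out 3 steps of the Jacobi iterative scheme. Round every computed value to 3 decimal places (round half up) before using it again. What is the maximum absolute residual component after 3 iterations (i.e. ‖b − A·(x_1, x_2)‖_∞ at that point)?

4.235

Iteration 1:
  x_1 = (-3 - (-3)·-2.600) / (5) = -2.160
  x_2 = (-3 - (3)·1.200) / (-5) = 1.320
Iteration 2:
  x_1 = (-3 - (-3)·1.320) / (5) = 0.192
  x_2 = (-3 - (3)·-2.160) / (-5) = -0.696
Iteration 3:
  x_1 = (-3 - (-3)·-0.696) / (5) = -1.018
  x_2 = (-3 - (3)·0.192) / (-5) = 0.715
Residual b − A·x = (4.235, 3.629); ∞-norm = 4.235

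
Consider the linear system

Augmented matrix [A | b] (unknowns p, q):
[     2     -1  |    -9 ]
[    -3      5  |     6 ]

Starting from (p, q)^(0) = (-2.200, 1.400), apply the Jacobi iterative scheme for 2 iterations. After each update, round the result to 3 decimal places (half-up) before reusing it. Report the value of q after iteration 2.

-1.080

Iteration 1:
  p = (-9 - (-1)·1.400) / (2) = -3.800
  q = (6 - (-3)·-2.200) / (5) = -0.120
Iteration 2:
  p = (-9 - (-1)·-0.120) / (2) = -4.560
  q = (6 - (-3)·-3.800) / (5) = -1.080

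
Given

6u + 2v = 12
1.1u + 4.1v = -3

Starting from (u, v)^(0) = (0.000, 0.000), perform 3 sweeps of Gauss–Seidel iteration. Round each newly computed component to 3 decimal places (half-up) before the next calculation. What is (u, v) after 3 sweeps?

(2.461, -1.392)

Iteration 1:
  u = (12 - (2)·0.000) / (6) = 2.000
  v = (-3 - (1.1)·2.000) / (4.1) = -1.268
Iteration 2:
  u = (12 - (2)·-1.268) / (6) = 2.423
  v = (-3 - (1.1)·2.423) / (4.1) = -1.382
Iteration 3:
  u = (12 - (2)·-1.382) / (6) = 2.461
  v = (-3 - (1.1)·2.461) / (4.1) = -1.392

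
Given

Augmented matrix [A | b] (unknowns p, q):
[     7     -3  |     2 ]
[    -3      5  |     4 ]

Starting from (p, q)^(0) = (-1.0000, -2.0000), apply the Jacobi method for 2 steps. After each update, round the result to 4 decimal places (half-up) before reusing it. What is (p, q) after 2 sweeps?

Iteration 1:
  p = (2 - (-3)·-2.0000) / (7) = -0.5714
  q = (4 - (-3)·-1.0000) / (5) = 0.2000
Iteration 2:
  p = (2 - (-3)·0.2000) / (7) = 0.3714
  q = (4 - (-3)·-0.5714) / (5) = 0.4572

(0.3714, 0.4572)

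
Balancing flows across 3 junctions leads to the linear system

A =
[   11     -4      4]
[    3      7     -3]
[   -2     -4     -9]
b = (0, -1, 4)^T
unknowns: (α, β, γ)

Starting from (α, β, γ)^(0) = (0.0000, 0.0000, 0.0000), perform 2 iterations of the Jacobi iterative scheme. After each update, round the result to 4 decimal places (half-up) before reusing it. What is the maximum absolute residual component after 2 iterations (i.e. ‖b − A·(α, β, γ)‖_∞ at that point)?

1.0152

Iteration 1:
  α = (0 - (-4)·0.0000 - (4)·0.0000) / (11) = 0.0000
  β = (-1 - (3)·0.0000 - (-3)·0.0000) / (7) = -0.1429
  γ = (4 - (-2)·0.0000 - (-4)·0.0000) / (-9) = -0.4444
Iteration 2:
  α = (0 - (-4)·-0.1429 - (4)·-0.4444) / (11) = 0.1096
  β = (-1 - (3)·0.0000 - (-3)·-0.4444) / (7) = -0.3333
  γ = (4 - (-2)·0.0000 - (-4)·-0.1429) / (-9) = -0.3809
Residual b − A·x = (-1.0152, -0.1384, -0.5421); ∞-norm = 1.0152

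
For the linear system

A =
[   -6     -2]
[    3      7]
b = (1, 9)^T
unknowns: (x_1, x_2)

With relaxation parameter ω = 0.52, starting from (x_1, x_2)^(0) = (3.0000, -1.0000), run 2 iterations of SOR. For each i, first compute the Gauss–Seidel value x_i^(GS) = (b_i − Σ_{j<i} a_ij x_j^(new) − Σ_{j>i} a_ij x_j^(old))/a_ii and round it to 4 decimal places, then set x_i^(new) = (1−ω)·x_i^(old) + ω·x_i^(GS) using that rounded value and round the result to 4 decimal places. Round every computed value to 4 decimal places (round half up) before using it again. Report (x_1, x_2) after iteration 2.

(0.6724, 0.4459)

Iteration 1:
  x_1: GS value = (1 - (-2)·-1.0000) / (-6) = 0.1667;  x_1 ← (1−ω)·3.0000 + ω·0.1667 = 1.5267
  x_2: GS value = (9 - (3)·1.5267) / (7) = 0.6314;  x_2 ← (1−ω)·-1.0000 + ω·0.6314 = -0.1517
Iteration 2:
  x_1: GS value = (1 - (-2)·-0.1517) / (-6) = -0.1161;  x_1 ← (1−ω)·1.5267 + ω·-0.1161 = 0.6724
  x_2: GS value = (9 - (3)·0.6724) / (7) = 0.9975;  x_2 ← (1−ω)·-0.1517 + ω·0.9975 = 0.4459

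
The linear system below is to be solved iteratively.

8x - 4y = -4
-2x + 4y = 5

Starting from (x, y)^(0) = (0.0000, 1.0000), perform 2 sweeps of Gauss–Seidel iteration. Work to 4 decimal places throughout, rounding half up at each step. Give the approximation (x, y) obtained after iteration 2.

(0.1250, 1.3125)

Iteration 1:
  x = (-4 - (-4)·1.0000) / (8) = 0.0000
  y = (5 - (-2)·0.0000) / (4) = 1.2500
Iteration 2:
  x = (-4 - (-4)·1.2500) / (8) = 0.1250
  y = (5 - (-2)·0.1250) / (4) = 1.3125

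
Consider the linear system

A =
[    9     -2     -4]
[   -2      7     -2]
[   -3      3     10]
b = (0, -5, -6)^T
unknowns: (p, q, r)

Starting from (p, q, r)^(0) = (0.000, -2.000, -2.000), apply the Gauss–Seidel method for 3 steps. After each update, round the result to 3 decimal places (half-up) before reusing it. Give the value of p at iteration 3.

Iteration 1:
  p = (0 - (-2)·-2.000 - (-4)·-2.000) / (9) = -1.333
  q = (-5 - (-2)·-1.333 - (-2)·-2.000) / (7) = -1.667
  r = (-6 - (-3)·-1.333 - (3)·-1.667) / (10) = -0.500
Iteration 2:
  p = (0 - (-2)·-1.667 - (-4)·-0.500) / (9) = -0.593
  q = (-5 - (-2)·-0.593 - (-2)·-0.500) / (7) = -1.027
  r = (-6 - (-3)·-0.593 - (3)·-1.027) / (10) = -0.470
Iteration 3:
  p = (0 - (-2)·-1.027 - (-4)·-0.470) / (9) = -0.437
  q = (-5 - (-2)·-0.437 - (-2)·-0.470) / (7) = -0.973
  r = (-6 - (-3)·-0.437 - (3)·-0.973) / (10) = -0.439

-0.437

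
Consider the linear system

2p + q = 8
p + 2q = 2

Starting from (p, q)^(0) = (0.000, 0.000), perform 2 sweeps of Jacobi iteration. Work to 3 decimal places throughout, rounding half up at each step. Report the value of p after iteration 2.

3.500

Iteration 1:
  p = (8 - (1)·0.000) / (2) = 4.000
  q = (2 - (1)·0.000) / (2) = 1.000
Iteration 2:
  p = (8 - (1)·1.000) / (2) = 3.500
  q = (2 - (1)·4.000) / (2) = -1.000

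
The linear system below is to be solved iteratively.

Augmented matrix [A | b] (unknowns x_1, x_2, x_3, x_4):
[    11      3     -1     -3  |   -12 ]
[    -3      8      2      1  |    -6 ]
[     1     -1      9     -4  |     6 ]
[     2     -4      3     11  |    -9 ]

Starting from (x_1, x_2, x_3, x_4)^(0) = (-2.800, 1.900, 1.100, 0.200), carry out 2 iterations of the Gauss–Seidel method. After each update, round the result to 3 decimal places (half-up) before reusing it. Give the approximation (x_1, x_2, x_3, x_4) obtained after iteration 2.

(-0.953, -1.125, 0.054, -1.069)

Iteration 1:
  x_1 = (-12 - (3)·1.900 - (-1)·1.100 - (-3)·0.200) / (11) = -1.455
  x_2 = (-6 - (-3)·-1.455 - (2)·1.100 - (1)·0.200) / (8) = -1.596
  x_3 = (6 - (1)·-1.455 - (-1)·-1.596 - (-4)·0.200) / (9) = 0.740
  x_4 = (-9 - (2)·-1.455 - (-4)·-1.596 - (3)·0.740) / (11) = -1.336
Iteration 2:
  x_1 = (-12 - (3)·-1.596 - (-1)·0.740 - (-3)·-1.336) / (11) = -0.953
  x_2 = (-6 - (-3)·-0.953 - (2)·0.740 - (1)·-1.336) / (8) = -1.125
  x_3 = (6 - (1)·-0.953 - (-1)·-1.125 - (-4)·-1.336) / (9) = 0.054
  x_4 = (-9 - (2)·-0.953 - (-4)·-1.125 - (3)·0.054) / (11) = -1.069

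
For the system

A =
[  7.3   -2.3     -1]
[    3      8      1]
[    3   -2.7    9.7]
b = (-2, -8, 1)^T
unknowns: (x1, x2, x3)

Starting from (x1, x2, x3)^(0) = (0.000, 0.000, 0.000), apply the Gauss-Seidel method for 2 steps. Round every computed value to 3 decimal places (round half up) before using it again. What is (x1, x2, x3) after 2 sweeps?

Iteration 1:
  x1 = (-2 - (-2.3)·0.000 - (-1)·0.000) / (7.3) = -0.274
  x2 = (-8 - (3)·-0.274 - (1)·0.000) / (8) = -0.897
  x3 = (1 - (3)·-0.274 - (-2.7)·-0.897) / (9.7) = -0.062
Iteration 2:
  x1 = (-2 - (-2.3)·-0.897 - (-1)·-0.062) / (7.3) = -0.565
  x2 = (-8 - (3)·-0.565 - (1)·-0.062) / (8) = -0.780
  x3 = (1 - (3)·-0.565 - (-2.7)·-0.780) / (9.7) = 0.061

(-0.565, -0.780, 0.061)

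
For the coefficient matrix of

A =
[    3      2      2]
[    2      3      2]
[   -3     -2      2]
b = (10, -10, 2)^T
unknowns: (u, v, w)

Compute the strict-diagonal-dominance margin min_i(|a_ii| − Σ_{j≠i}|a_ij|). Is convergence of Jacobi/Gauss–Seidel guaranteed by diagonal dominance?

-3

row 1: |3| − (2+2) = -1
row 2: |3| − (2+2) = -1
row 3: |2| − (3+2) = -3
minimum over rows = -3 → not strictly diagonally dominant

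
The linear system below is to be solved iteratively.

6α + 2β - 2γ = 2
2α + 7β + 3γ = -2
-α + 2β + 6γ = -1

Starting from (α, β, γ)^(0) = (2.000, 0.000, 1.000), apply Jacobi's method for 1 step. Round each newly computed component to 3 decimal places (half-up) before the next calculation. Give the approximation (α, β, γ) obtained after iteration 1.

(0.667, -1.286, 0.167)

Iteration 1:
  α = (2 - (2)·0.000 - (-2)·1.000) / (6) = 0.667
  β = (-2 - (2)·2.000 - (3)·1.000) / (7) = -1.286
  γ = (-1 - (-1)·2.000 - (2)·0.000) / (6) = 0.167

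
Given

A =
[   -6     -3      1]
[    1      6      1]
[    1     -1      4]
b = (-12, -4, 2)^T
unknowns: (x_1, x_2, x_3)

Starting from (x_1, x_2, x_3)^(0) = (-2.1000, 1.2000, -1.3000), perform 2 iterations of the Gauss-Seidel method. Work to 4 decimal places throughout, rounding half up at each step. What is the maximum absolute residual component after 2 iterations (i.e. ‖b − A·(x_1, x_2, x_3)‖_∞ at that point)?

0.8542

Iteration 1:
  x_1 = (-12 - (-3)·1.2000 - (1)·-1.3000) / (-6) = 1.1833
  x_2 = (-4 - (1)·1.1833 - (1)·-1.3000) / (6) = -0.6472
  x_3 = (2 - (1)·1.1833 - (-1)·-0.6472) / (4) = 0.0424
Iteration 2:
  x_1 = (-12 - (-3)·-0.6472 - (1)·0.0424) / (-6) = 2.3307
  x_2 = (-4 - (1)·2.3307 - (1)·0.0424) / (6) = -1.0622
  x_3 = (2 - (1)·2.3307 - (-1)·-1.0622) / (4) = -0.3482
Residual b − A·x = (-0.8542, 0.3907, -0.0001); ∞-norm = 0.8542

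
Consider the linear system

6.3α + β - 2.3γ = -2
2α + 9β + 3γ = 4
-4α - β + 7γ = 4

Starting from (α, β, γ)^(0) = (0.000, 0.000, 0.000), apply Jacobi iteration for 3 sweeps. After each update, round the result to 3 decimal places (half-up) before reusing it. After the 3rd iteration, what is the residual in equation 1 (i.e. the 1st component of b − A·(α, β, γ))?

Iteration 1:
  α = (-2 - (1)·0.000 - (-2.3)·0.000) / (6.3) = -0.317
  β = (4 - (2)·0.000 - (3)·0.000) / (9) = 0.444
  γ = (4 - (-4)·0.000 - (-1)·0.000) / (7) = 0.571
Iteration 2:
  α = (-2 - (1)·0.444 - (-2.3)·0.571) / (6.3) = -0.179
  β = (4 - (2)·-0.317 - (3)·0.571) / (9) = 0.325
  γ = (4 - (-4)·-0.317 - (-1)·0.444) / (7) = 0.454
Iteration 3:
  α = (-2 - (1)·0.325 - (-2.3)·0.454) / (6.3) = -0.203
  β = (4 - (2)·-0.179 - (3)·0.454) / (9) = 0.333
  γ = (4 - (-4)·-0.179 - (-1)·0.325) / (7) = 0.516
Residual b − A·x = (0.133, -0.139, -0.091)

0.133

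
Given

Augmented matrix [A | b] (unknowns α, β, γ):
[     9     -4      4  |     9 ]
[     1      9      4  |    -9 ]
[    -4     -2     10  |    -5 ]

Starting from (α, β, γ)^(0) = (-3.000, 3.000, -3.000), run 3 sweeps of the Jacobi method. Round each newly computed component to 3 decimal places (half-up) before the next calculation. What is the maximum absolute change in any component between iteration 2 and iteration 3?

1.682

Iteration 1:
  α = (9 - (-4)·3.000 - (4)·-3.000) / (9) = 3.667
  β = (-9 - (1)·-3.000 - (4)·-3.000) / (9) = 0.667
  γ = (-5 - (-4)·-3.000 - (-2)·3.000) / (10) = -1.100
Iteration 2:
  α = (9 - (-4)·0.667 - (4)·-1.100) / (9) = 1.785
  β = (-9 - (1)·3.667 - (4)·-1.100) / (9) = -0.919
  γ = (-5 - (-4)·3.667 - (-2)·0.667) / (10) = 1.100
Iteration 3:
  α = (9 - (-4)·-0.919 - (4)·1.100) / (9) = 0.103
  β = (-9 - (1)·1.785 - (4)·1.100) / (9) = -1.687
  γ = (-5 - (-4)·1.785 - (-2)·-0.919) / (10) = 0.030
Change: (-1.682, -0.768, -1.070) → max |·| = 1.682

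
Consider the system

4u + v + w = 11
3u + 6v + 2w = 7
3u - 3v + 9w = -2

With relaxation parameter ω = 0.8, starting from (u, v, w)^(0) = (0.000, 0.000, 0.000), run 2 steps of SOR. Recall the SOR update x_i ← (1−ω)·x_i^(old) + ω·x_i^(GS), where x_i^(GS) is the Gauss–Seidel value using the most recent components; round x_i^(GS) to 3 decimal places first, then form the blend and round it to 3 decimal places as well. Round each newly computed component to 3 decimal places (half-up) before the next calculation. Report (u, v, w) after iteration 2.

Iteration 1:
  u: GS value = (11 - (1)·0.000 - (1)·0.000) / (4) = 2.750;  u ← (1−ω)·0.000 + ω·2.750 = 2.200
  v: GS value = (7 - (3)·2.200 - (2)·0.000) / (6) = 0.067;  v ← (1−ω)·0.000 + ω·0.067 = 0.054
  w: GS value = (-2 - (3)·2.200 - (-3)·0.054) / (9) = -0.938;  w ← (1−ω)·0.000 + ω·-0.938 = -0.750
Iteration 2:
  u: GS value = (11 - (1)·0.054 - (1)·-0.750) / (4) = 2.924;  u ← (1−ω)·2.200 + ω·2.924 = 2.779
  v: GS value = (7 - (3)·2.779 - (2)·-0.750) / (6) = 0.027;  v ← (1−ω)·0.054 + ω·0.027 = 0.032
  w: GS value = (-2 - (3)·2.779 - (-3)·0.032) / (9) = -1.138;  w ← (1−ω)·-0.750 + ω·-1.138 = -1.060

(2.779, 0.032, -1.060)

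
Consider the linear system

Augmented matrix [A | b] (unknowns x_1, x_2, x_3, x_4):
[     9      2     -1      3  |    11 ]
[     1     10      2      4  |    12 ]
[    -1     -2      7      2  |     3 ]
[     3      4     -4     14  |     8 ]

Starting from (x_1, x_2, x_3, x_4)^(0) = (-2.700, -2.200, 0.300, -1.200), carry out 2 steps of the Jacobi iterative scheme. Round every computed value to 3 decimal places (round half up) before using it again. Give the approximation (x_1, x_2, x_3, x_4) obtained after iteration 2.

(0.154, 0.289, 0.742, -0.497)

Iteration 1:
  x_1 = (11 - (2)·-2.200 - (-1)·0.300 - (3)·-1.200) / (9) = 2.144
  x_2 = (12 - (1)·-2.700 - (2)·0.300 - (4)·-1.200) / (10) = 1.890
  x_3 = (3 - (-1)·-2.700 - (-2)·-2.200 - (2)·-1.200) / (7) = -0.243
  x_4 = (8 - (3)·-2.700 - (4)·-2.200 - (-4)·0.300) / (14) = 1.864
Iteration 2:
  x_1 = (11 - (2)·1.890 - (-1)·-0.243 - (3)·1.864) / (9) = 0.154
  x_2 = (12 - (1)·2.144 - (2)·-0.243 - (4)·1.864) / (10) = 0.289
  x_3 = (3 - (-1)·2.144 - (-2)·1.890 - (2)·1.864) / (7) = 0.742
  x_4 = (8 - (3)·2.144 - (4)·1.890 - (-4)·-0.243) / (14) = -0.497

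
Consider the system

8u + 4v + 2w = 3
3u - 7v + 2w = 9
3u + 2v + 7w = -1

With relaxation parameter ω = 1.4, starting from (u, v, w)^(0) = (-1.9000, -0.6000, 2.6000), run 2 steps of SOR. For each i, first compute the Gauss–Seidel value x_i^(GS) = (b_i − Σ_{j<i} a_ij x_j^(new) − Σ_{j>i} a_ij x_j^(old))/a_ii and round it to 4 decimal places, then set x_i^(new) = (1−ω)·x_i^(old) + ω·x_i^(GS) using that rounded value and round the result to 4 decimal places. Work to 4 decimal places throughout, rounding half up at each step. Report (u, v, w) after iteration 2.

Iteration 1:
  u: GS value = (3 - (4)·-0.6000 - (2)·2.6000) / (8) = 0.0250;  u ← (1−ω)·-1.9000 + ω·0.0250 = 0.7950
  v: GS value = (9 - (3)·0.7950 - (2)·2.6000) / (-7) = -0.2021;  v ← (1−ω)·-0.6000 + ω·-0.2021 = -0.0429
  w: GS value = (-1 - (3)·0.7950 - (2)·-0.0429) / (7) = -0.4713;  w ← (1−ω)·2.6000 + ω·-0.4713 = -1.6998
Iteration 2:
  u: GS value = (3 - (4)·-0.0429 - (2)·-1.6998) / (8) = 0.8214;  u ← (1−ω)·0.7950 + ω·0.8214 = 0.8320
  v: GS value = (9 - (3)·0.8320 - (2)·-1.6998) / (-7) = -1.4148;  v ← (1−ω)·-0.0429 + ω·-1.4148 = -1.9636
  w: GS value = (-1 - (3)·0.8320 - (2)·-1.9636) / (7) = 0.0616;  w ← (1−ω)·-1.6998 + ω·0.0616 = 0.7662

(0.8320, -1.9636, 0.7662)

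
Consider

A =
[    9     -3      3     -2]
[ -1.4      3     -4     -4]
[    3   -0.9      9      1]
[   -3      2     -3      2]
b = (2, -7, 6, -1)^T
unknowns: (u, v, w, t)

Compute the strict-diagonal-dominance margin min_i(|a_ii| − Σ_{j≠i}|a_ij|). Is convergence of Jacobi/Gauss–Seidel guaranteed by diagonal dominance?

row 1: |9| − (3+3+2) = 1
row 2: |3| − (1.4+4+4) = -6.4
row 3: |9| − (3+0.9+1) = 4.1
row 4: |2| − (3+2+3) = -6
minimum over rows = -6.4 → not strictly diagonally dominant

-6.4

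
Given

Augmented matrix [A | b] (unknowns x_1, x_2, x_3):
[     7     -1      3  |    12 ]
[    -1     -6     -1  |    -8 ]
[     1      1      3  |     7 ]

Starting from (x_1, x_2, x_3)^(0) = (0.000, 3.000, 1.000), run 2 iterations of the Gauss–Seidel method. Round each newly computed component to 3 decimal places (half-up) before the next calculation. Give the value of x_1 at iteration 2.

1.211

Iteration 1:
  x_1 = (12 - (-1)·3.000 - (3)·1.000) / (7) = 1.714
  x_2 = (-8 - (-1)·1.714 - (-1)·1.000) / (-6) = 0.881
  x_3 = (7 - (1)·1.714 - (1)·0.881) / (3) = 1.468
Iteration 2:
  x_1 = (12 - (-1)·0.881 - (3)·1.468) / (7) = 1.211
  x_2 = (-8 - (-1)·1.211 - (-1)·1.468) / (-6) = 0.887
  x_3 = (7 - (1)·1.211 - (1)·0.887) / (3) = 1.634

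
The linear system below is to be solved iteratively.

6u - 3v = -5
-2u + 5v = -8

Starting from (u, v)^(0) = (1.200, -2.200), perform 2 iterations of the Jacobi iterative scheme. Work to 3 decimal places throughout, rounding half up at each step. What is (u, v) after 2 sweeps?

Iteration 1:
  u = (-5 - (-3)·-2.200) / (6) = -1.933
  v = (-8 - (-2)·1.200) / (5) = -1.120
Iteration 2:
  u = (-5 - (-3)·-1.120) / (6) = -1.393
  v = (-8 - (-2)·-1.933) / (5) = -2.373

(-1.393, -2.373)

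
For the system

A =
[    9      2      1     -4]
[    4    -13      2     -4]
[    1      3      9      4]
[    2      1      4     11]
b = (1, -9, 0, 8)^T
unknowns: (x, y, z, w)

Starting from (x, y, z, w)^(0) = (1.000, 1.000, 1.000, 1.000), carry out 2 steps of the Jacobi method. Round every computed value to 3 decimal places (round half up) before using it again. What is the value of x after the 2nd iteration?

Iteration 1:
  x = (1 - (2)·1.000 - (1)·1.000 - (-4)·1.000) / (9) = 0.222
  y = (-9 - (4)·1.000 - (2)·1.000 - (-4)·1.000) / (-13) = 0.846
  z = (0 - (1)·1.000 - (3)·1.000 - (4)·1.000) / (9) = -0.889
  w = (8 - (2)·1.000 - (1)·1.000 - (4)·1.000) / (11) = 0.091
Iteration 2:
  x = (1 - (2)·0.846 - (1)·-0.889 - (-4)·0.091) / (9) = 0.062
  y = (-9 - (4)·0.222 - (2)·-0.889 - (-4)·0.091) / (-13) = 0.596
  z = (0 - (1)·0.222 - (3)·0.846 - (4)·0.091) / (9) = -0.347
  w = (8 - (2)·0.222 - (1)·0.846 - (4)·-0.889) / (11) = 0.933

0.062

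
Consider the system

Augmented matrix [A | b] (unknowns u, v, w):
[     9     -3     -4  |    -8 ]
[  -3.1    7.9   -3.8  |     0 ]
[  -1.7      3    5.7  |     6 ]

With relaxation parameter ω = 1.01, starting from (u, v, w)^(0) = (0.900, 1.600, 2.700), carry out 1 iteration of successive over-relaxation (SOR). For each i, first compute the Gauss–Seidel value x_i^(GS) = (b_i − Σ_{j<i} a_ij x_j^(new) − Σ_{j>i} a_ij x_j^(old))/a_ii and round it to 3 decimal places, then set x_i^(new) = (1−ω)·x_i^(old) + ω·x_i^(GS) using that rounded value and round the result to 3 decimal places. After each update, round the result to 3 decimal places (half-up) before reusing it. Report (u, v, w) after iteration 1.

Iteration 1:
  u: GS value = (-8 - (-3)·1.600 - (-4)·2.700) / (9) = 0.844;  u ← (1−ω)·0.900 + ω·0.844 = 0.843
  v: GS value = (0 - (-3.1)·0.843 - (-3.8)·2.700) / (7.9) = 1.630;  v ← (1−ω)·1.600 + ω·1.630 = 1.630
  w: GS value = (6 - (-1.7)·0.843 - (3)·1.630) / (5.7) = 0.446;  w ← (1−ω)·2.700 + ω·0.446 = 0.423

(0.843, 1.630, 0.423)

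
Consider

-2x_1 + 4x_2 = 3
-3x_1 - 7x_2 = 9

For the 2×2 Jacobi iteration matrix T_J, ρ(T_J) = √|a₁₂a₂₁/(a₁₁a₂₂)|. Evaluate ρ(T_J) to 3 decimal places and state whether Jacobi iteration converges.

a₁₂a₂₁/(a₁₁a₂₂) = (4)·(-3) / ((-2)·(-7)) = -0.857143
ρ = √|-0.857143| = √0.857143 = 0.926
ρ < 1, so Jacobi converges

0.926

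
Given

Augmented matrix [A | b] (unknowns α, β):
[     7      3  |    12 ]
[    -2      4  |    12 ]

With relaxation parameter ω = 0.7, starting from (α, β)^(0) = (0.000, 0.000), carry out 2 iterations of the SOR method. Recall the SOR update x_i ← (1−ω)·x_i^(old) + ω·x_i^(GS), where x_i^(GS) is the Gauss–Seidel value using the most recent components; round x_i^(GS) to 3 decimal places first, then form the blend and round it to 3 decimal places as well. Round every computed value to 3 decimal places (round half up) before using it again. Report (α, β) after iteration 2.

Iteration 1:
  α: GS value = (12 - (3)·0.000) / (7) = 1.714;  α ← (1−ω)·0.000 + ω·1.714 = 1.200
  β: GS value = (12 - (-2)·1.200) / (4) = 3.600;  β ← (1−ω)·0.000 + ω·3.600 = 2.520
Iteration 2:
  α: GS value = (12 - (3)·2.520) / (7) = 0.634;  α ← (1−ω)·1.200 + ω·0.634 = 0.804
  β: GS value = (12 - (-2)·0.804) / (4) = 3.402;  β ← (1−ω)·2.520 + ω·3.402 = 3.137

(0.804, 3.137)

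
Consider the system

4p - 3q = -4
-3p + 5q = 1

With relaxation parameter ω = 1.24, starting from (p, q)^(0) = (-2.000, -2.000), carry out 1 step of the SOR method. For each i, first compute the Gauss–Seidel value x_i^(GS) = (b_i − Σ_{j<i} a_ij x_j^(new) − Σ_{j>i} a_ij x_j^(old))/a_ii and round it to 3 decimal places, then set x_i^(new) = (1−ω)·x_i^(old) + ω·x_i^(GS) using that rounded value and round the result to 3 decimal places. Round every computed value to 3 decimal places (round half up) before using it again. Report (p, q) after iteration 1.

(-2.620, -1.221)

Iteration 1:
  p: GS value = (-4 - (-3)·-2.000) / (4) = -2.500;  p ← (1−ω)·-2.000 + ω·-2.500 = -2.620
  q: GS value = (1 - (-3)·-2.620) / (5) = -1.372;  q ← (1−ω)·-2.000 + ω·-1.372 = -1.221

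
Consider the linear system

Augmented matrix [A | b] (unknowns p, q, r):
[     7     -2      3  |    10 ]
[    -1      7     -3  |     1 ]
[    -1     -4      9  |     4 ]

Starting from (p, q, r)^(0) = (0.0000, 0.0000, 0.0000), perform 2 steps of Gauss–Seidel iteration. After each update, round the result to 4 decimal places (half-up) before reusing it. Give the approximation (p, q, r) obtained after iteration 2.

Iteration 1:
  p = (10 - (-2)·0.0000 - (3)·0.0000) / (7) = 1.4286
  q = (1 - (-1)·1.4286 - (-3)·0.0000) / (7) = 0.3469
  r = (4 - (-1)·1.4286 - (-4)·0.3469) / (9) = 0.7574
Iteration 2:
  p = (10 - (-2)·0.3469 - (3)·0.7574) / (7) = 1.2031
  q = (1 - (-1)·1.2031 - (-3)·0.7574) / (7) = 0.6393
  r = (4 - (-1)·1.2031 - (-4)·0.6393) / (9) = 0.8623

(1.2031, 0.6393, 0.8623)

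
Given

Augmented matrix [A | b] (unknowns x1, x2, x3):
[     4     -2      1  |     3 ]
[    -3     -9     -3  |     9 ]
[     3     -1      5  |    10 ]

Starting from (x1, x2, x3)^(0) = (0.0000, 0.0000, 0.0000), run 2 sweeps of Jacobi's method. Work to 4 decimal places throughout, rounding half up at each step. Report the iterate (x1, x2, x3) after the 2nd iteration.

(-0.2500, -1.9167, 1.3500)

Iteration 1:
  x1 = (3 - (-2)·0.0000 - (1)·0.0000) / (4) = 0.7500
  x2 = (9 - (-3)·0.0000 - (-3)·0.0000) / (-9) = -1.0000
  x3 = (10 - (3)·0.0000 - (-1)·0.0000) / (5) = 2.0000
Iteration 2:
  x1 = (3 - (-2)·-1.0000 - (1)·2.0000) / (4) = -0.2500
  x2 = (9 - (-3)·0.7500 - (-3)·2.0000) / (-9) = -1.9167
  x3 = (10 - (3)·0.7500 - (-1)·-1.0000) / (5) = 1.3500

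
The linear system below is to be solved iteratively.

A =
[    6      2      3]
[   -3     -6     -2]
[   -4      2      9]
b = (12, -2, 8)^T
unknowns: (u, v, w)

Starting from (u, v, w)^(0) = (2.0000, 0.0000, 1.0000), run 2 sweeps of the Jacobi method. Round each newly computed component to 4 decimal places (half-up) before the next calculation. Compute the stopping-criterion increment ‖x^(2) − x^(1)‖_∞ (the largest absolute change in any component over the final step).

0.0556

Iteration 1:
  u = (12 - (2)·0.0000 - (3)·1.0000) / (6) = 1.5000
  v = (-2 - (-3)·2.0000 - (-2)·1.0000) / (-6) = -1.0000
  w = (8 - (-4)·2.0000 - (2)·0.0000) / (9) = 1.7778
Iteration 2:
  u = (12 - (2)·-1.0000 - (3)·1.7778) / (6) = 1.4444
  v = (-2 - (-3)·1.5000 - (-2)·1.7778) / (-6) = -1.0093
  w = (8 - (-4)·1.5000 - (2)·-1.0000) / (9) = 1.7778
Change: (-0.0556, -0.0093, 0.0000) → max |·| = 0.0556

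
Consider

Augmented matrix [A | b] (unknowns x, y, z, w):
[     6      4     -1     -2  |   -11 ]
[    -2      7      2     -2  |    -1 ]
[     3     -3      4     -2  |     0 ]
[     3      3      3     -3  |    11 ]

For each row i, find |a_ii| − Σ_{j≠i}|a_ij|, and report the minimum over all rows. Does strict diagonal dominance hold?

-6

row 1: |6| − (4+1+2) = -1
row 2: |7| − (2+2+2) = 1
row 3: |4| − (3+3+2) = -4
row 4: |-3| − (3+3+3) = -6
minimum over rows = -6 → not strictly diagonally dominant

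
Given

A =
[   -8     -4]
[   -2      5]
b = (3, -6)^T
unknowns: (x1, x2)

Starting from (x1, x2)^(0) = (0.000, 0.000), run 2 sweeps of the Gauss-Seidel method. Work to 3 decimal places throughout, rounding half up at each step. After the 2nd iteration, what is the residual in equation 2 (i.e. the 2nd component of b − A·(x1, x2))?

0.000

Iteration 1:
  x1 = (3 - (-4)·0.000) / (-8) = -0.375
  x2 = (-6 - (-2)·-0.375) / (5) = -1.350
Iteration 2:
  x1 = (3 - (-4)·-1.350) / (-8) = 0.300
  x2 = (-6 - (-2)·0.300) / (5) = -1.080
Residual b − A·x = (1.080, 0.000)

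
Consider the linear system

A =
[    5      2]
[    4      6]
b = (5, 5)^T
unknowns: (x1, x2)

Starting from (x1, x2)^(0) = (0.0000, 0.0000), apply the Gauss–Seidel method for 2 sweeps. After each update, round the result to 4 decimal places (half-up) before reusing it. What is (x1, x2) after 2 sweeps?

Iteration 1:
  x1 = (5 - (2)·0.0000) / (5) = 1.0000
  x2 = (5 - (4)·1.0000) / (6) = 0.1667
Iteration 2:
  x1 = (5 - (2)·0.1667) / (5) = 0.9333
  x2 = (5 - (4)·0.9333) / (6) = 0.2111

(0.9333, 0.2111)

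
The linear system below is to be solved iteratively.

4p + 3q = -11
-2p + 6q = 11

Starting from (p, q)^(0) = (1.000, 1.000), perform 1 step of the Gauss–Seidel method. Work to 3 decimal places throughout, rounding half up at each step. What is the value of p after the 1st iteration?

Iteration 1:
  p = (-11 - (3)·1.000) / (4) = -3.500
  q = (11 - (-2)·-3.500) / (6) = 0.667

-3.500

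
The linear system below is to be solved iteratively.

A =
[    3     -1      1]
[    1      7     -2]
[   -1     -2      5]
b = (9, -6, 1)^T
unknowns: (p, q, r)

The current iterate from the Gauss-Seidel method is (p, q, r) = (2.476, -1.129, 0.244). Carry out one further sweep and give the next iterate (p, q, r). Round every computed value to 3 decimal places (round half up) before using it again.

(2.542, -1.151, 0.248)

One sweep:
  p = (9 - (-1)·-1.129 - (1)·0.244) / (3) = 2.542
  q = (-6 - (1)·2.542 - (-2)·0.244) / (7) = -1.151
  r = (1 - (-1)·2.542 - (-2)·-1.151) / (5) = 0.248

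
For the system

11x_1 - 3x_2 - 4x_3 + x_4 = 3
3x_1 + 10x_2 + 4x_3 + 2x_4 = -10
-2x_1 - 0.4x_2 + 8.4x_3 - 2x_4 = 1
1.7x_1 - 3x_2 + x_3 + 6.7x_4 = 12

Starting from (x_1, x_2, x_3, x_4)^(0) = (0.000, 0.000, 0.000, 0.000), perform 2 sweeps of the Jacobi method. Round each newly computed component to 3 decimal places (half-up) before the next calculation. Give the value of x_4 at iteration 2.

Iteration 1:
  x_1 = (3 - (-3)·0.000 - (-4)·0.000 - (1)·0.000) / (11) = 0.273
  x_2 = (-10 - (3)·0.000 - (4)·0.000 - (2)·0.000) / (10) = -1.000
  x_3 = (1 - (-2)·0.000 - (-0.4)·0.000 - (-2)·0.000) / (8.4) = 0.119
  x_4 = (12 - (1.7)·0.000 - (-3)·0.000 - (1)·0.000) / (6.7) = 1.791
Iteration 2:
  x_1 = (3 - (-3)·-1.000 - (-4)·0.119 - (1)·1.791) / (11) = -0.120
  x_2 = (-10 - (3)·0.273 - (4)·0.119 - (2)·1.791) / (10) = -1.488
  x_3 = (1 - (-2)·0.273 - (-0.4)·-1.000 - (-2)·1.791) / (8.4) = 0.563
  x_4 = (12 - (1.7)·0.273 - (-3)·-1.000 - (1)·0.119) / (6.7) = 1.256

1.256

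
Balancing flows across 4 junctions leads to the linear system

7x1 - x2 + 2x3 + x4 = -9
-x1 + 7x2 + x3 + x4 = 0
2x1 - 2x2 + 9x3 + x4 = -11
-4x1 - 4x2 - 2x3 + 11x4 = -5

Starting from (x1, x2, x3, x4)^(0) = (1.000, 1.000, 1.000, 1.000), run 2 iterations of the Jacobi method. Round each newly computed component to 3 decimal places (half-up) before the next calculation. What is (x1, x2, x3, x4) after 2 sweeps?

(-0.990, -0.099, -0.955, -1.320)

Iteration 1:
  x1 = (-9 - (-1)·1.000 - (2)·1.000 - (1)·1.000) / (7) = -1.571
  x2 = (0 - (-1)·1.000 - (1)·1.000 - (1)·1.000) / (7) = -0.143
  x3 = (-11 - (2)·1.000 - (-2)·1.000 - (1)·1.000) / (9) = -1.333
  x4 = (-5 - (-4)·1.000 - (-4)·1.000 - (-2)·1.000) / (11) = 0.455
Iteration 2:
  x1 = (-9 - (-1)·-0.143 - (2)·-1.333 - (1)·0.455) / (7) = -0.990
  x2 = (0 - (-1)·-1.571 - (1)·-1.333 - (1)·0.455) / (7) = -0.099
  x3 = (-11 - (2)·-1.571 - (-2)·-0.143 - (1)·0.455) / (9) = -0.955
  x4 = (-5 - (-4)·-1.571 - (-4)·-0.143 - (-2)·-1.333) / (11) = -1.320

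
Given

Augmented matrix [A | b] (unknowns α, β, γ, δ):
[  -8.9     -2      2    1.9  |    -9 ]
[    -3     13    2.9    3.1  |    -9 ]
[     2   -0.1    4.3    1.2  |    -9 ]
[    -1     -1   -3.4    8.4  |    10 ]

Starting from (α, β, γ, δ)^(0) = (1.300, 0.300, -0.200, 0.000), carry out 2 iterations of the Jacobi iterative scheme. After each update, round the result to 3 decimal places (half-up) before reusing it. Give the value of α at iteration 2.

0.762

Iteration 1:
  α = (-9 - (-2)·0.300 - (2)·-0.200 - (1.9)·0.000) / (-8.9) = 0.899
  β = (-9 - (-3)·1.300 - (2.9)·-0.200 - (3.1)·0.000) / (13) = -0.348
  γ = (-9 - (2)·1.300 - (-0.1)·0.300 - (1.2)·0.000) / (4.3) = -2.691
  δ = (10 - (-1)·1.300 - (-1)·0.300 - (-3.4)·-0.200) / (8.4) = 1.300
Iteration 2:
  α = (-9 - (-2)·-0.348 - (2)·-2.691 - (1.9)·1.300) / (-8.9) = 0.762
  β = (-9 - (-3)·0.899 - (2.9)·-2.691 - (3.1)·1.300) / (13) = -0.195
  γ = (-9 - (2)·0.899 - (-0.1)·-0.348 - (1.2)·1.300) / (4.3) = -2.882
  δ = (10 - (-1)·0.899 - (-1)·-0.348 - (-3.4)·-2.691) / (8.4) = 0.167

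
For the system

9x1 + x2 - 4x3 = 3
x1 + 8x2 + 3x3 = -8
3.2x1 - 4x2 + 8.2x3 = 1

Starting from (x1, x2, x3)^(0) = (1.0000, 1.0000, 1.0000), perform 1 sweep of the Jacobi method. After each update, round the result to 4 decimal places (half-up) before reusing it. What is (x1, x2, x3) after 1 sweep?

Iteration 1:
  x1 = (3 - (1)·1.0000 - (-4)·1.0000) / (9) = 0.6667
  x2 = (-8 - (1)·1.0000 - (3)·1.0000) / (8) = -1.5000
  x3 = (1 - (3.2)·1.0000 - (-4)·1.0000) / (8.2) = 0.2195

(0.6667, -1.5000, 0.2195)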